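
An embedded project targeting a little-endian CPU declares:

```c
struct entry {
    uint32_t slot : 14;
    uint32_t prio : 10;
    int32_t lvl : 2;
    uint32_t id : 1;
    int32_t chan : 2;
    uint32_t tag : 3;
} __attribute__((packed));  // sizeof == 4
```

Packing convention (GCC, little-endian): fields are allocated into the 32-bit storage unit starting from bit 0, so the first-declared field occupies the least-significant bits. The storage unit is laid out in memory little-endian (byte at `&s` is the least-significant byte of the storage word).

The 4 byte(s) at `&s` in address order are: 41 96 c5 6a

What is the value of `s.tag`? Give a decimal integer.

3

[0]=0x41 [1]=0x96 [2]=0xc5 [3]=0x6a (little-endian) → word 0x6ac59641
slot [0+:14] = (word>>0) & 0x3fff = 5697
prio [14+:10] = (word>>14) & 0x3ff = 790
lvl [24+:2] = (word>>24) & 0x3 = 2
id [26+:1] = (word>>26) & 0x1 = 0
chan [27+:2] = (word>>27) & 0x3 = 1
tag [29+:3] = (word>>29) & 0x7 = 3  ←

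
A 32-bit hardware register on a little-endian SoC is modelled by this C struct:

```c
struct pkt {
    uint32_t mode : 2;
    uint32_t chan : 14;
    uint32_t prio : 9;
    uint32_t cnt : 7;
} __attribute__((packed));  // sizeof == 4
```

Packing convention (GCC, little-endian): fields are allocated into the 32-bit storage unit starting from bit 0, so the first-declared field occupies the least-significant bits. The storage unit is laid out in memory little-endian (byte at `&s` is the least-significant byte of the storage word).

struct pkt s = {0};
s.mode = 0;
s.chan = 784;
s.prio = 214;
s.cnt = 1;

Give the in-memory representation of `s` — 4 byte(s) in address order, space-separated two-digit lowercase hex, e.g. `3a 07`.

[0+:2] mode=0 & 0x3 = 0x0; word=0x00000000
[2+:14] chan=784 & 0x3fff = 0x310; word=0x00000c40
[16+:9] prio=214 & 0x1ff = 0xd6; word=0x00d60c40
[25+:7] cnt=1 & 0x7f = 0x1; word=0x02d60c40
word = 0x02d60c40 → little-endian bytes:
  [0]=0x40  [1]=0x0c  [2]=0xd6  [3]=0x02

40 0c d6 02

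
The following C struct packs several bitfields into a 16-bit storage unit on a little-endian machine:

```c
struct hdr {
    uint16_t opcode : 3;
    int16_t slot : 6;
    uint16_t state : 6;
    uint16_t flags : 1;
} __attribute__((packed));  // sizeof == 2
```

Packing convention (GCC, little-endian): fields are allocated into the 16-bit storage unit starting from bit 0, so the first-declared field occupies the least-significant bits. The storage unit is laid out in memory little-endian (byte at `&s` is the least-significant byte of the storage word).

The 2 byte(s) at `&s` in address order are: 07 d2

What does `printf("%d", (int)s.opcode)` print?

7

[0]=0x07 [1]=0xd2 (little-endian) → word 0xd207
opcode [0+:3] = (word>>0) & 0x7 = 7  ←
slot [3+:6] = (word>>3) & 0x3f = 0
state [9+:6] = (word>>9) & 0x3f = 41
flags [15+:1] = (word>>15) & 0x1 = 1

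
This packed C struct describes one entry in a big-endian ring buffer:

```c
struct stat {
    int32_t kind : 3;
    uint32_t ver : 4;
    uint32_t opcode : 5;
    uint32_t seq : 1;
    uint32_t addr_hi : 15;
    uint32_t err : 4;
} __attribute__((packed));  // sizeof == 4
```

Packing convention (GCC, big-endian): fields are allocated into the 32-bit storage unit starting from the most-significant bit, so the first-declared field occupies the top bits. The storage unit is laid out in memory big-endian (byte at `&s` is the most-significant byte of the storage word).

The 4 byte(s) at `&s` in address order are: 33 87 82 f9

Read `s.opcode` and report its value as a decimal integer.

24

[0]=0x33 [1]=0x87 [2]=0x82 [3]=0xf9 (big-endian) → word 0x338782f9
kind:3 @ bit 29 → (0x338782f9>>29)&0x7 = 0x1
ver:4 @ bit 25 → (0x338782f9>>25)&0xf = 0x9
opcode:5 @ bit 20 → (0x338782f9>>20)&0x1f = 0x18  ←
seq:1 @ bit 19 → (0x338782f9>>19)&0x1 = 0x0
addr_hi:15 @ bit 4 → (0x338782f9>>4)&0x7fff = 0x782f
err:4 @ bit 0 → (0x338782f9>>0)&0xf = 0x9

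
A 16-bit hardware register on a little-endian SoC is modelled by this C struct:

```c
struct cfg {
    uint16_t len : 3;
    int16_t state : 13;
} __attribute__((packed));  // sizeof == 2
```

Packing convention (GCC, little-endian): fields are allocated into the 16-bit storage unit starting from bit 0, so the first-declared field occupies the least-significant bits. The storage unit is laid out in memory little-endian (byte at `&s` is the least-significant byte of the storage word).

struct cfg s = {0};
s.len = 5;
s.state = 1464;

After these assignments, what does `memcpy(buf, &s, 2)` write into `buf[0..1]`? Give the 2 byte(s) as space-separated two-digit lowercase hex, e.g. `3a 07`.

c5 2d

len (3b) val=5 bits=0x5 at bit 0: 0x0005
state (13b) val=1464 bits=0x5b8 at bit 3: 0x2dc5
word = 0x2dc5 → little-endian bytes:
  [0]=0xc5  [1]=0x2d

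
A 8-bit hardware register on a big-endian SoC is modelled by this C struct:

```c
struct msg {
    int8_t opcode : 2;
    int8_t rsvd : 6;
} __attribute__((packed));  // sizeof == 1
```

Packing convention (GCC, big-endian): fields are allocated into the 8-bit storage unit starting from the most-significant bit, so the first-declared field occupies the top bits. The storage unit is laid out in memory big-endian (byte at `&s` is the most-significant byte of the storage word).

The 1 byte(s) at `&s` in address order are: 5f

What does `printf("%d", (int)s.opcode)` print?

1

[0]=0x5f (big-endian) → word 0x5f
opcode:2 @ bit 6 → (0x5f>>6)&0x3 = 0x1  ←
rsvd:6 @ bit 0 → (0x5f>>0)&0x3f = 0x1f
opcode signed 2b, MSB=0: value = 1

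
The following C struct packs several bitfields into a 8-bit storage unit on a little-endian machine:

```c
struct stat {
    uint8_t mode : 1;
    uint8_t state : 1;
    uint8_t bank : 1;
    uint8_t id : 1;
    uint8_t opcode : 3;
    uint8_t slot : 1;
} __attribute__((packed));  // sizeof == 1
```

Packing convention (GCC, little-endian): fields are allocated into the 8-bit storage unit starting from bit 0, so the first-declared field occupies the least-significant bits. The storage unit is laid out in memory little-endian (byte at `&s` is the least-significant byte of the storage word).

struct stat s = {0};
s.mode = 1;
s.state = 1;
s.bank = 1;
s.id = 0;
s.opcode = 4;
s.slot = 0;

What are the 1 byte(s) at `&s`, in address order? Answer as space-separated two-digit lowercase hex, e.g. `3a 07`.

mode:1 = 1 → 0x1 << 0 → word 0x01
state:1 = 1 → 0x1 << 1 → word 0x03
bank:1 = 1 → 0x1 << 2 → word 0x07
id:1 = 0 → 0x0 << 3 → word 0x07
opcode:3 = 4 → 0x4 << 4 → word 0x47
slot:1 = 0 → 0x0 << 7 → word 0x47
word = 0x47 → little-endian bytes:
  [0]=0x47

47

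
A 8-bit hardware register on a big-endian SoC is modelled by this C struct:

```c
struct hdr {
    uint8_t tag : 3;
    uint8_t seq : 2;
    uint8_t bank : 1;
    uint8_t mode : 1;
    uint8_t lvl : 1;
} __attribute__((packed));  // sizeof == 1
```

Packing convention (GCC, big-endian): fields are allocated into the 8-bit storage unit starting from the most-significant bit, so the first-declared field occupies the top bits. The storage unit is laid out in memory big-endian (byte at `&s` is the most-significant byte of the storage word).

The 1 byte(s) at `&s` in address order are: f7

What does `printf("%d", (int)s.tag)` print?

7

[0]=0xf7 (big-endian) → word 0xf7
tag:3 @ bit 5 → (0xf7>>5)&0x7 = 0x7  ←
seq:2 @ bit 3 → (0xf7>>3)&0x3 = 0x2
bank:1 @ bit 2 → (0xf7>>2)&0x1 = 0x1
mode:1 @ bit 1 → (0xf7>>1)&0x1 = 0x1
lvl:1 @ bit 0 → (0xf7>>0)&0x1 = 0x1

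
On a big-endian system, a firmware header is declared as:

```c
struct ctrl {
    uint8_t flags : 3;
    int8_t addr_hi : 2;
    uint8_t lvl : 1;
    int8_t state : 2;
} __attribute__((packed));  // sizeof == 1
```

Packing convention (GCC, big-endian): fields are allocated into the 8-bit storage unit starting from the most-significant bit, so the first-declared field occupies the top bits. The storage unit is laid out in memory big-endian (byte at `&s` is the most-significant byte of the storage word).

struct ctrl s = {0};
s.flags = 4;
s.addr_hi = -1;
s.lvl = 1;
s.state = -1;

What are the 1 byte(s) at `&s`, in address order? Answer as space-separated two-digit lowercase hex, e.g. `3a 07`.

[5+:3] flags=4 & 0x7 = 0x4; word=0x80
[3+:2] addr_hi=-1 & 0x3 = 0x3; word=0x98
[2+:1] lvl=1 & 0x1 = 0x1; word=0x9c
[0+:2] state=-1 & 0x3 = 0x3; word=0x9f
word = 0x9f → big-endian bytes:
  [0]=0x9f

9f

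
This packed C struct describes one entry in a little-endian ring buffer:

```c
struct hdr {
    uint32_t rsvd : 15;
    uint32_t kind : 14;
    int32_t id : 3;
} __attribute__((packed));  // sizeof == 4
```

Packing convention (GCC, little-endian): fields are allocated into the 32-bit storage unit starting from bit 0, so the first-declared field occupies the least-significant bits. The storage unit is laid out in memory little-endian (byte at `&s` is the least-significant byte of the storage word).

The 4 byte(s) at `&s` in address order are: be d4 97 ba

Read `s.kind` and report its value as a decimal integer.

13615

[0]=0xbe [1]=0xd4 [2]=0x97 [3]=0xba (little-endian) → word 0xba97d4be
rsvd [0+:15] = (word>>0) & 0x7fff = 21694
kind [15+:14] = (word>>15) & 0x3fff = 13615  ←
id [29+:3] = (word>>29) & 0x7 = 5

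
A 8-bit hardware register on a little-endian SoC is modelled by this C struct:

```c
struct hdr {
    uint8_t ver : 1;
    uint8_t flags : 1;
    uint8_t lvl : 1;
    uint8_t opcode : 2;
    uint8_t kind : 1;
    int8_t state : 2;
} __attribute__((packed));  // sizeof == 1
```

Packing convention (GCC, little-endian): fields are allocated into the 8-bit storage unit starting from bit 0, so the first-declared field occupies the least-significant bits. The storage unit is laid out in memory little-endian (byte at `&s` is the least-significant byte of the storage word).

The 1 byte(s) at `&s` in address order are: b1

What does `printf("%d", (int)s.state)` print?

[0]=0xb1 (little-endian) → word 0xb1
ver:1 @ bit 0 → (0xb1>>0)&0x1 = 0x1
flags:1 @ bit 1 → (0xb1>>1)&0x1 = 0x0
lvl:1 @ bit 2 → (0xb1>>2)&0x1 = 0x0
opcode:2 @ bit 3 → (0xb1>>3)&0x3 = 0x2
kind:1 @ bit 5 → (0xb1>>5)&0x1 = 0x1
state:2 @ bit 6 → (0xb1>>6)&0x3 = 0x2  ←
state signed 2b, MSB=1: 2 - 4 = -2

-2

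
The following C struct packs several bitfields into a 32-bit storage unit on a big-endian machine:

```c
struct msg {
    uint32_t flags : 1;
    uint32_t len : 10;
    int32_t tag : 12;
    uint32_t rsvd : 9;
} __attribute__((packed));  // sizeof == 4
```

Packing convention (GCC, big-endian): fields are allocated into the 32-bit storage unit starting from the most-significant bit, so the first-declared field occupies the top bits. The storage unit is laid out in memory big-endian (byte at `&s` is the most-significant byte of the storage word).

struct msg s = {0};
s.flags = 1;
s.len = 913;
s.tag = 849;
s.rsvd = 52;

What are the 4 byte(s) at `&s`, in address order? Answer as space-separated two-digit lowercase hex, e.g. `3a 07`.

flags (1b) val=1 bits=0x1 at bit 31: 0x80000000
len (10b) val=913 bits=0x391 at bit 21: 0xf2200000
tag (12b) val=849 bits=0x351 at bit 9: 0xf226a200
rsvd (9b) val=52 bits=0x34 at bit 0: 0xf226a234
word = 0xf226a234 → big-endian bytes:
  [0]=0xf2  [1]=0x26  [2]=0xa2  [3]=0x34

f2 26 a2 34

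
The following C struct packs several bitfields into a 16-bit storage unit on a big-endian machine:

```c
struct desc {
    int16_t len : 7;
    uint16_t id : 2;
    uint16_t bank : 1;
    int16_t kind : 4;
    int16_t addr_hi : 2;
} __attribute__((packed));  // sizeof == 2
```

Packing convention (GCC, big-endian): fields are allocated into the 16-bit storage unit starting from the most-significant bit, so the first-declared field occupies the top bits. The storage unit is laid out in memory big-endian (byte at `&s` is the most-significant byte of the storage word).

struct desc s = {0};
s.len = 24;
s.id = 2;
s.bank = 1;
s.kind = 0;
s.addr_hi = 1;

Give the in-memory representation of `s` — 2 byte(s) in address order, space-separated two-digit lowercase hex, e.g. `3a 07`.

31 41

len (7b) val=24 bits=0x18 at bit 9: 0x3000
id (2b) val=2 bits=0x2 at bit 7: 0x3100
bank (1b) val=1 bits=0x1 at bit 6: 0x3140
kind (4b) val=0 bits=0x0 at bit 2: 0x3140
addr_hi (2b) val=1 bits=0x1 at bit 0: 0x3141
word = 0x3141 → big-endian bytes:
  [0]=0x31  [1]=0x41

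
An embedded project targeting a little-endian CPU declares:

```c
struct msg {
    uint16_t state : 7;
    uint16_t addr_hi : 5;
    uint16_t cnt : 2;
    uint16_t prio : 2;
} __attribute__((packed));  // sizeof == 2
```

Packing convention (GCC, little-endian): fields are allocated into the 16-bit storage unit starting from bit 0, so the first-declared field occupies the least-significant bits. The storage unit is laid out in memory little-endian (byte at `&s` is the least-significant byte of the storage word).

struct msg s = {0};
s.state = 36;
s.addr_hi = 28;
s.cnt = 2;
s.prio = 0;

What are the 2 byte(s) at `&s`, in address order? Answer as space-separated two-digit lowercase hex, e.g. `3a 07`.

state:7 = 36 → 0x24 << 0 → word 0x0024
addr_hi:5 = 28 → 0x1c << 7 → word 0x0e24
cnt:2 = 2 → 0x2 << 12 → word 0x2e24
prio:2 = 0 → 0x0 << 14 → word 0x2e24
word = 0x2e24 → little-endian bytes:
  [0]=0x24  [1]=0x2e

24 2e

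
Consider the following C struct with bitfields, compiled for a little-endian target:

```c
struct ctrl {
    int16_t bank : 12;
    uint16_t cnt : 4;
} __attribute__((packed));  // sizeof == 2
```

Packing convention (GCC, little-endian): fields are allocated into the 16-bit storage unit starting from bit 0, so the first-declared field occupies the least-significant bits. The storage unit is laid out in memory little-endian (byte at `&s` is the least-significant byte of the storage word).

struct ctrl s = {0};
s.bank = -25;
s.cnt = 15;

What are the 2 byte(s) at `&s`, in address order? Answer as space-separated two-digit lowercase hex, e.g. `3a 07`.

bank:12 = -25 → 0xfe7 << 0 → word 0x0fe7
cnt:4 = 15 → 0xf << 12 → word 0xffe7
word = 0xffe7 → little-endian bytes:
  [0]=0xe7  [1]=0xff

e7 ff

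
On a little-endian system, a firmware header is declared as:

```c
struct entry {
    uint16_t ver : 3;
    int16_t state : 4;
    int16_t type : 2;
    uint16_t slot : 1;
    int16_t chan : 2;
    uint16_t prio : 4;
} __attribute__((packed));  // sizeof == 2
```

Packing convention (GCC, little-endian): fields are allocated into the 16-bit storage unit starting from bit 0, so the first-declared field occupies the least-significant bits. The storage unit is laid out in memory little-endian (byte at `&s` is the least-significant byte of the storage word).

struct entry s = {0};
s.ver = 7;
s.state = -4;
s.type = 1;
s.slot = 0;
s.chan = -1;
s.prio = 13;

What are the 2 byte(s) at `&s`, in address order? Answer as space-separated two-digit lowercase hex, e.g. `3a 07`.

ver (3b) val=7 bits=0x7 at bit 0: 0x0007
state (4b) val=-4 bits=0xc at bit 3: 0x0067
type (2b) val=1 bits=0x1 at bit 7: 0x00e7
slot (1b) val=0 bits=0x0 at bit 9: 0x00e7
chan (2b) val=-1 bits=0x3 at bit 10: 0x0ce7
prio (4b) val=13 bits=0xd at bit 12: 0xdce7
word = 0xdce7 → little-endian bytes:
  [0]=0xe7  [1]=0xdc

e7 dc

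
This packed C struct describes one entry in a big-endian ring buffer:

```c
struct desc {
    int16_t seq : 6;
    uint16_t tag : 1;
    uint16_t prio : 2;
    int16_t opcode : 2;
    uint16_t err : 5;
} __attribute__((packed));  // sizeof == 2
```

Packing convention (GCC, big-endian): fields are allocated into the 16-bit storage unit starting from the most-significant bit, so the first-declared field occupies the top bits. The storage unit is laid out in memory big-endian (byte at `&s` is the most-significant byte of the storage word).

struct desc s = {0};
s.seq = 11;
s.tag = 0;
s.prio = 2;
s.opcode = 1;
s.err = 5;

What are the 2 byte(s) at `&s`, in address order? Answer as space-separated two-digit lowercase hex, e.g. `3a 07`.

[10+:6] seq=11 & 0x3f = 0xb; word=0x2c00
[9+:1] tag=0 & 0x1 = 0x0; word=0x2c00
[7+:2] prio=2 & 0x3 = 0x2; word=0x2d00
[5+:2] opcode=1 & 0x3 = 0x1; word=0x2d20
[0+:5] err=5 & 0x1f = 0x5; word=0x2d25
word = 0x2d25 → big-endian bytes:
  [0]=0x2d  [1]=0x25

2d 25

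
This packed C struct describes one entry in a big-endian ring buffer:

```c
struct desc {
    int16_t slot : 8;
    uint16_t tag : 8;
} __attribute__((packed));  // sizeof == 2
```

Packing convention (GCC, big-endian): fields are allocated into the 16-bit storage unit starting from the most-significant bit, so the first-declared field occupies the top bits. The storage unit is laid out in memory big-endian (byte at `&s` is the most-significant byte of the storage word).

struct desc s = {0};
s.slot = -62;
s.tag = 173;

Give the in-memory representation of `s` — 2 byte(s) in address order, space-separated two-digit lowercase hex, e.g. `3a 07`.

slot:8 = -62 → 0xc2 << 8 → word 0xc200
tag:8 = 173 → 0xad << 0 → word 0xc2ad
word = 0xc2ad → big-endian bytes:
  [0]=0xc2  [1]=0xad

c2 ad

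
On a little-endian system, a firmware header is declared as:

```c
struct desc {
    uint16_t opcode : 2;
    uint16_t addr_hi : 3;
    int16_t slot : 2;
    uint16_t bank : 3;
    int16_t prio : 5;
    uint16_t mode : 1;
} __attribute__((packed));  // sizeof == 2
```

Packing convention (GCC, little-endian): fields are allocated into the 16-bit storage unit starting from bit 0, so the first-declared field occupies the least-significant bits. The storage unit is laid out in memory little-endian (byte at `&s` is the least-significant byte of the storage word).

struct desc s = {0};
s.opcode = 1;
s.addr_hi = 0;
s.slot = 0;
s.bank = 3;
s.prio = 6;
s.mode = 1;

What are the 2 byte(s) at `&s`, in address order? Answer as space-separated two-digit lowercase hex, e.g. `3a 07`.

opcode:2 = 1 → 0x1 << 0 → word 0x0001
addr_hi:3 = 0 → 0x0 << 2 → word 0x0001
slot:2 = 0 → 0x0 << 5 → word 0x0001
bank:3 = 3 → 0x3 << 7 → word 0x0181
prio:5 = 6 → 0x6 << 10 → word 0x1981
mode:1 = 1 → 0x1 << 15 → word 0x9981
word = 0x9981 → little-endian bytes:
  [0]=0x81  [1]=0x99

81 99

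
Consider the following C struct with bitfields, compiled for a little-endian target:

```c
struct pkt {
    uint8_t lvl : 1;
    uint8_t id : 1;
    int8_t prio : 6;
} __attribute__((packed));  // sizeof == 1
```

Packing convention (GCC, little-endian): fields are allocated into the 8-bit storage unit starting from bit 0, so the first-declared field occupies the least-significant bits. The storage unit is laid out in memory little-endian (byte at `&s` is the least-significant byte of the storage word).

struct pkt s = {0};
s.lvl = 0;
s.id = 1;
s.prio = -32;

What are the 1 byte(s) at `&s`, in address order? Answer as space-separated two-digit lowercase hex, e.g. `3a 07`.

82

lvl:1 = 0 → 0x0 << 0 → word 0x00
id:1 = 1 → 0x1 << 1 → word 0x02
prio:6 = -32 → 0x20 << 2 → word 0x82
word = 0x82 → little-endian bytes:
  [0]=0x82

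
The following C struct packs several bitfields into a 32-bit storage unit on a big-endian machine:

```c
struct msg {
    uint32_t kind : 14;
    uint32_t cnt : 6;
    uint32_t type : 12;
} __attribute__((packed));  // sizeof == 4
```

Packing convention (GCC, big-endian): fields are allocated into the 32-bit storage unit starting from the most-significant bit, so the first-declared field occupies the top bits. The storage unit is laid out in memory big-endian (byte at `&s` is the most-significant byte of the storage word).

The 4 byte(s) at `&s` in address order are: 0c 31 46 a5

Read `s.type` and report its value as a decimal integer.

1701

[0]=0x0c [1]=0x31 [2]=0x46 [3]=0xa5 (big-endian) → word 0x0c3146a5
kind:14 @ bit 18 → (0x0c3146a5>>18)&0x3fff = 0x30c
cnt:6 @ bit 12 → (0x0c3146a5>>12)&0x3f = 0x14
type:12 @ bit 0 → (0x0c3146a5>>0)&0xfff = 0x6a5  ←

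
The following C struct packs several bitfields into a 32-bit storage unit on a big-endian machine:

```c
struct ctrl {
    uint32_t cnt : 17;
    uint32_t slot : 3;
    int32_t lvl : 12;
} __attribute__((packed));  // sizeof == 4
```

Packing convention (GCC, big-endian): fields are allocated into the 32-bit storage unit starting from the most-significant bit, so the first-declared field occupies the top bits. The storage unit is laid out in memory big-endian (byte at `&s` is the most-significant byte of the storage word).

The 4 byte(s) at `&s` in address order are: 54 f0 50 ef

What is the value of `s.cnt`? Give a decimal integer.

[0]=0x54 [1]=0xf0 [2]=0x50 [3]=0xef (big-endian) → word 0x54f050ef
cnt [15+:17] = (word>>15) & 0x1ffff = 43488  ←
slot [12+:3] = (word>>12) & 0x7 = 5
lvl [0+:12] = (word>>0) & 0xfff = 239

43488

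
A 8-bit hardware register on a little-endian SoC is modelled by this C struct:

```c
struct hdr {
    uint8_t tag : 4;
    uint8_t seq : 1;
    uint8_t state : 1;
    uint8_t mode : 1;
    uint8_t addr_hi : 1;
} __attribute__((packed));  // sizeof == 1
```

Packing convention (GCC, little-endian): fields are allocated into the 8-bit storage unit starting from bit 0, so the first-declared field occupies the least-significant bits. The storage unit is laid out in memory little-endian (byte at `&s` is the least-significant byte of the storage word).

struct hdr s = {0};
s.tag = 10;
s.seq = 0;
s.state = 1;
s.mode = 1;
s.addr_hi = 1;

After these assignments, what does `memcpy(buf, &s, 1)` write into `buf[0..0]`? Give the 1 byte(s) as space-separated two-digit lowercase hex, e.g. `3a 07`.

ea

tag:4 = 10 → 0xa << 0 → word 0x0a
seq:1 = 0 → 0x0 << 4 → word 0x0a
state:1 = 1 → 0x1 << 5 → word 0x2a
mode:1 = 1 → 0x1 << 6 → word 0x6a
addr_hi:1 = 1 → 0x1 << 7 → word 0xea
word = 0xea → little-endian bytes:
  [0]=0xea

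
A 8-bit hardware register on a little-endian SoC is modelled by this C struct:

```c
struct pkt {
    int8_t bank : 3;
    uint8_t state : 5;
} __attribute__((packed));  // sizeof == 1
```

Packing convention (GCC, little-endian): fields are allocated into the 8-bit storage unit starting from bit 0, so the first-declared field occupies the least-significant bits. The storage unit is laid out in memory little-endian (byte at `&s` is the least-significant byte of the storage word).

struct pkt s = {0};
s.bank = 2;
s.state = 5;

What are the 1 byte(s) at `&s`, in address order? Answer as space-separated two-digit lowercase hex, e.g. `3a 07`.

2a

[0+:3] bank=2 & 0x7 = 0x2; word=0x02
[3+:5] state=5 & 0x1f = 0x5; word=0x2a
word = 0x2a → little-endian bytes:
  [0]=0x2a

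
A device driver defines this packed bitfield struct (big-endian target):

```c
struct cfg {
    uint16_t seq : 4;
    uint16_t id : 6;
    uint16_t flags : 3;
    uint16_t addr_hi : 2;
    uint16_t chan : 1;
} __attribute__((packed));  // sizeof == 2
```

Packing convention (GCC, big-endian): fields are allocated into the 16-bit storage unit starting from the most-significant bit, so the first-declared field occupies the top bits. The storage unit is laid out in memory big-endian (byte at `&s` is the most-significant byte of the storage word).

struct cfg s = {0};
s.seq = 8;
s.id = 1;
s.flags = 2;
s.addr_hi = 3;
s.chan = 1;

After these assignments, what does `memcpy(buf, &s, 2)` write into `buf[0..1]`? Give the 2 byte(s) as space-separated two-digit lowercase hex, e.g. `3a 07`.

80 57

[12+:4] seq=8 & 0xf = 0x8; word=0x8000
[6+:6] id=1 & 0x3f = 0x1; word=0x8040
[3+:3] flags=2 & 0x7 = 0x2; word=0x8050
[1+:2] addr_hi=3 & 0x3 = 0x3; word=0x8056
[0+:1] chan=1 & 0x1 = 0x1; word=0x8057
word = 0x8057 → big-endian bytes:
  [0]=0x80  [1]=0x57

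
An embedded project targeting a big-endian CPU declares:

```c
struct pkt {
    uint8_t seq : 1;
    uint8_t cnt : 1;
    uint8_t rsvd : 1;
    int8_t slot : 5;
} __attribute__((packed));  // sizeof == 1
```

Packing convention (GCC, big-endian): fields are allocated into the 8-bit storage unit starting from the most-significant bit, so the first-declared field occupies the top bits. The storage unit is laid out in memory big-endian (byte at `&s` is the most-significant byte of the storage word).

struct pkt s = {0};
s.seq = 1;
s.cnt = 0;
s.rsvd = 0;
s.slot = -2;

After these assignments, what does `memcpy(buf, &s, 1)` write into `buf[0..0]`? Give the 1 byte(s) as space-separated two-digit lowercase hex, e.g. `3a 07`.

9e

[7+:1] seq=1 & 0x1 = 0x1; word=0x80
[6+:1] cnt=0 & 0x1 = 0x0; word=0x80
[5+:1] rsvd=0 & 0x1 = 0x0; word=0x80
[0+:5] slot=-2 & 0x1f = 0x1e; word=0x9e
word = 0x9e → big-endian bytes:
  [0]=0x9e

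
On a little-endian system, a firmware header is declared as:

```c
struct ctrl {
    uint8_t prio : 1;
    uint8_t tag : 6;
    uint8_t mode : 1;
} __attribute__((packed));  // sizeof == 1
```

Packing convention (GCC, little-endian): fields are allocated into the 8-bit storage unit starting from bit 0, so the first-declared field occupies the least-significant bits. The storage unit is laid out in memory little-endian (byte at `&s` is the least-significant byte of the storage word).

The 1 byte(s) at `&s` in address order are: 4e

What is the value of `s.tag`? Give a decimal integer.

[0]=0x4e (little-endian) → word 0x4e
prio:1 @ bit 0 → (0x4e>>0)&0x1 = 0x0
tag:6 @ bit 1 → (0x4e>>1)&0x3f = 0x27  ←
mode:1 @ bit 7 → (0x4e>>7)&0x1 = 0x0

39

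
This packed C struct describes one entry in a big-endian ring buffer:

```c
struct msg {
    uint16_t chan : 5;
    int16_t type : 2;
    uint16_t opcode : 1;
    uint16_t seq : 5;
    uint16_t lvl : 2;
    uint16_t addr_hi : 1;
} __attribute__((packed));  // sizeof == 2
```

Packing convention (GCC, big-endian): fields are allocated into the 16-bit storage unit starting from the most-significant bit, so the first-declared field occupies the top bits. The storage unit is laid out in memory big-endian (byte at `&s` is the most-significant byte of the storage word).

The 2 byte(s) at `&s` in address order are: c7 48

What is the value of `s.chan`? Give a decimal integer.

24

[0]=0xc7 [1]=0x48 (big-endian) → word 0xc748
chan:5 @ bit 11 → (0xc748>>11)&0x1f = 0x18  ←
type:2 @ bit 9 → (0xc748>>9)&0x3 = 0x3
opcode:1 @ bit 8 → (0xc748>>8)&0x1 = 0x1
seq:5 @ bit 3 → (0xc748>>3)&0x1f = 0x9
lvl:2 @ bit 1 → (0xc748>>1)&0x3 = 0x0
addr_hi:1 @ bit 0 → (0xc748>>0)&0x1 = 0x0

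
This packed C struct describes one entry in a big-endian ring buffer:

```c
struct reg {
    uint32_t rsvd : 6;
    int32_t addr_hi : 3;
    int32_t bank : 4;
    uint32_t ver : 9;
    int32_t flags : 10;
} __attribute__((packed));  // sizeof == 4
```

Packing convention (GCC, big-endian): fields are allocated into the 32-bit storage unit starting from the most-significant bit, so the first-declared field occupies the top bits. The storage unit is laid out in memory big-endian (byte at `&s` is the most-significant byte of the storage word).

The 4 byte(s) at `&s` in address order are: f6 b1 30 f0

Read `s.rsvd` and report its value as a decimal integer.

61

[0]=0xf6 [1]=0xb1 [2]=0x30 [3]=0xf0 (big-endian) → word 0xf6b130f0
rsvd [26+:6] = (word>>26) & 0x3f = 61  ←
addr_hi [23+:3] = (word>>23) & 0x7 = 5
bank [19+:4] = (word>>19) & 0xf = 6
ver [10+:9] = (word>>10) & 0x1ff = 76
flags [0+:10] = (word>>0) & 0x3ff = 240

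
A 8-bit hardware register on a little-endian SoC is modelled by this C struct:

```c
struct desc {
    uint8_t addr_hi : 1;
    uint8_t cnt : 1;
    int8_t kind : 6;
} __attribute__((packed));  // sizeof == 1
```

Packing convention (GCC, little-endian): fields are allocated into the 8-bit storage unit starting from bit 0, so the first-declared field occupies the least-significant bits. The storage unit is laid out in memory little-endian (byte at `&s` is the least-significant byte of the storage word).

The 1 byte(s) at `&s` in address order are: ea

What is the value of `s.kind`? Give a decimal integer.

-6

[0]=0xea (little-endian) → word 0xea
addr_hi:1 @ bit 0 → (0xea>>0)&0x1 = 0x0
cnt:1 @ bit 1 → (0xea>>1)&0x1 = 0x1
kind:6 @ bit 2 → (0xea>>2)&0x3f = 0x3a  ←
kind signed 6b, MSB=1: 58 - 64 = -6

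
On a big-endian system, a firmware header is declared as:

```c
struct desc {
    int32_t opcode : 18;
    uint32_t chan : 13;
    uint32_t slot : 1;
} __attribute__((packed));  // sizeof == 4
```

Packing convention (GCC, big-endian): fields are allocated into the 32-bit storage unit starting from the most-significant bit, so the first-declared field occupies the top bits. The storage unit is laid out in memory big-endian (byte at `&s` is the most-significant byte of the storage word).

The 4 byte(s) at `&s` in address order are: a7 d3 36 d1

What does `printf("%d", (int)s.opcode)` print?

[0]=0xa7 [1]=0xd3 [2]=0x36 [3]=0xd1 (big-endian) → word 0xa7d336d1
opcode [14+:18] = (word>>14) & 0x3ffff = 171852  ←
chan [1+:13] = (word>>1) & 0x1fff = 7016
slot [0+:1] = (word>>0) & 0x1 = 1
opcode signed 18b, MSB=1: 171852 - 262144 = -90292

-90292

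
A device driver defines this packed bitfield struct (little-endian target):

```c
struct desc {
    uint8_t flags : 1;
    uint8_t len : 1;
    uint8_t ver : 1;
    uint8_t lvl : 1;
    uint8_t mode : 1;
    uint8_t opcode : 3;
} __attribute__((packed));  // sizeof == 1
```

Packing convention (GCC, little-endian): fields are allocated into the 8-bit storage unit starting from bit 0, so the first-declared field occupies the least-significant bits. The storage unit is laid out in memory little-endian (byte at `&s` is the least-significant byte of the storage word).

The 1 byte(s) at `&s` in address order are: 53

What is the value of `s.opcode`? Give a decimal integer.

[0]=0x53 (little-endian) → word 0x53
flags [0+:1] = (word>>0) & 0x1 = 1
len [1+:1] = (word>>1) & 0x1 = 1
ver [2+:1] = (word>>2) & 0x1 = 0
lvl [3+:1] = (word>>3) & 0x1 = 0
mode [4+:1] = (word>>4) & 0x1 = 1
opcode [5+:3] = (word>>5) & 0x7 = 2  ←

2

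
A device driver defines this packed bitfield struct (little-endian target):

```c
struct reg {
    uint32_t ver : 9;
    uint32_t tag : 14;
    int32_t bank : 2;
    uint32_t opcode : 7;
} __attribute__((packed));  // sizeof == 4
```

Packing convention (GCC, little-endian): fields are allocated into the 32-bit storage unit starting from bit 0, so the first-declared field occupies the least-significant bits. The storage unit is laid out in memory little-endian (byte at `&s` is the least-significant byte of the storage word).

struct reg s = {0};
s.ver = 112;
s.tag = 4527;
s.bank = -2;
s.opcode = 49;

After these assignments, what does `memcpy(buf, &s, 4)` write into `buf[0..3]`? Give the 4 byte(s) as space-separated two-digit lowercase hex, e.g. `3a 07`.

ver:9 = 112 → 0x70 << 0 → word 0x00000070
tag:14 = 4527 → 0x11af << 9 → word 0x00235e70
bank:2 = -2 → 0x2 << 23 → word 0x01235e70
opcode:7 = 49 → 0x31 << 25 → word 0x63235e70
word = 0x63235e70 → little-endian bytes:
  [0]=0x70  [1]=0x5e  [2]=0x23  [3]=0x63

70 5e 23 63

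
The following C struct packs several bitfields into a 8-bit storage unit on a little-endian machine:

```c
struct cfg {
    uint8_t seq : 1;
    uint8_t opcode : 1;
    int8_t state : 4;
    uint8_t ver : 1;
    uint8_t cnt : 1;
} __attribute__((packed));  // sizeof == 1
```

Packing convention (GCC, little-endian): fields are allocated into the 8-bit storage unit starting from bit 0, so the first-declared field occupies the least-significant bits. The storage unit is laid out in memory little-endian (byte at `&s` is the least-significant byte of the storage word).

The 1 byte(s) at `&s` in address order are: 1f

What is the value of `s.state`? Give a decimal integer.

[0]=0x1f (little-endian) → word 0x1f
seq:1 @ bit 0 → (0x1f>>0)&0x1 = 0x1
opcode:1 @ bit 1 → (0x1f>>1)&0x1 = 0x1
state:4 @ bit 2 → (0x1f>>2)&0xf = 0x7  ←
ver:1 @ bit 6 → (0x1f>>6)&0x1 = 0x0
cnt:1 @ bit 7 → (0x1f>>7)&0x1 = 0x0
state signed 4b, MSB=0: value = 7

7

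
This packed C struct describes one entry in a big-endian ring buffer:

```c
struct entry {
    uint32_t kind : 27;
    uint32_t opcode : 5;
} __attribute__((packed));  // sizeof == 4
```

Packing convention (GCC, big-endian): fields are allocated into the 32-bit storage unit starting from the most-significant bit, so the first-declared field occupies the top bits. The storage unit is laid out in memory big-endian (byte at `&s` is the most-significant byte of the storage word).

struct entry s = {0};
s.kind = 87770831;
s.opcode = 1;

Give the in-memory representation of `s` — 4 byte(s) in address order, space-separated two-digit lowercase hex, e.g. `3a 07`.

[5+:27] kind=87770831 & 0x7ffffff = 0x53b46cf; word=0xa768d9e0
[0+:5] opcode=1 & 0x1f = 0x1; word=0xa768d9e1
word = 0xa768d9e1 → big-endian bytes:
  [0]=0xa7  [1]=0x68  [2]=0xd9  [3]=0xe1

a7 68 d9 e1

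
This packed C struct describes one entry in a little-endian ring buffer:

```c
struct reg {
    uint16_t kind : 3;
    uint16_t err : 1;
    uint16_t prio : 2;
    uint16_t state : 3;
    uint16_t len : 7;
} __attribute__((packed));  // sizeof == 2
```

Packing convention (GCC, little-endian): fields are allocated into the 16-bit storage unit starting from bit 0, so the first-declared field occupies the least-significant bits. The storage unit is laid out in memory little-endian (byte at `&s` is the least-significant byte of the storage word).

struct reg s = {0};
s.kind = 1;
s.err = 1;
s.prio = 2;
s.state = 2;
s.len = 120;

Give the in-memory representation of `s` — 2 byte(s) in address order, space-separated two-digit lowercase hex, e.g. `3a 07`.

kind:3 = 1 → 0x1 << 0 → word 0x0001
err:1 = 1 → 0x1 << 3 → word 0x0009
prio:2 = 2 → 0x2 << 4 → word 0x0029
state:3 = 2 → 0x2 << 6 → word 0x00a9
len:7 = 120 → 0x78 << 9 → word 0xf0a9
word = 0xf0a9 → little-endian bytes:
  [0]=0xa9  [1]=0xf0

a9 f0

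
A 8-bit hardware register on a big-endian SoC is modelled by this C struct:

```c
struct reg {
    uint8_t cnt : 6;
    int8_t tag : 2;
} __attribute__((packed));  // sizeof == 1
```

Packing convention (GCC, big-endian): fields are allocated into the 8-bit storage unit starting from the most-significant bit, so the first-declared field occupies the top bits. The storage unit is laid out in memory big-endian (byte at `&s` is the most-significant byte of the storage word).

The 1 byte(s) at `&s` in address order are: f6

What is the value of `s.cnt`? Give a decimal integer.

61

[0]=0xf6 (big-endian) → word 0xf6
cnt:6 @ bit 2 → (0xf6>>2)&0x3f = 0x3d  ←
tag:2 @ bit 0 → (0xf6>>0)&0x3 = 0x2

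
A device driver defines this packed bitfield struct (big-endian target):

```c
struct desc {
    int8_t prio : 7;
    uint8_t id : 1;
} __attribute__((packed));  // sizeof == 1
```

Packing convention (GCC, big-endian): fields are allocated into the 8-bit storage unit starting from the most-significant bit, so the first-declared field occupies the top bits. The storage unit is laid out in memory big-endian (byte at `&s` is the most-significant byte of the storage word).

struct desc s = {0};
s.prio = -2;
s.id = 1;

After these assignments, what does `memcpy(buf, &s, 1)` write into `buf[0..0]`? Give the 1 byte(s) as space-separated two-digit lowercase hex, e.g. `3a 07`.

[1+:7] prio=-2 & 0x7f = 0x7e; word=0xfc
[0+:1] id=1 & 0x1 = 0x1; word=0xfd
word = 0xfd → big-endian bytes:
  [0]=0xfd

fd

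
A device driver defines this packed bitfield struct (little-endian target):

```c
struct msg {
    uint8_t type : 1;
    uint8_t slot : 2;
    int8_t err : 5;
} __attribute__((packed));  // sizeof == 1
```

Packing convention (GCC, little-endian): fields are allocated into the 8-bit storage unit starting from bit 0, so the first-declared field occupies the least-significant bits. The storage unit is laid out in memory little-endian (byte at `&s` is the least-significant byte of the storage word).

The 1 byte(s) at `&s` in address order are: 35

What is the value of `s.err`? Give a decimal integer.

6

[0]=0x35 (little-endian) → word 0x35
type [0+:1] = (word>>0) & 0x1 = 1
slot [1+:2] = (word>>1) & 0x3 = 2
err [3+:5] = (word>>3) & 0x1f = 6  ←
err signed 5b, MSB=0: value = 6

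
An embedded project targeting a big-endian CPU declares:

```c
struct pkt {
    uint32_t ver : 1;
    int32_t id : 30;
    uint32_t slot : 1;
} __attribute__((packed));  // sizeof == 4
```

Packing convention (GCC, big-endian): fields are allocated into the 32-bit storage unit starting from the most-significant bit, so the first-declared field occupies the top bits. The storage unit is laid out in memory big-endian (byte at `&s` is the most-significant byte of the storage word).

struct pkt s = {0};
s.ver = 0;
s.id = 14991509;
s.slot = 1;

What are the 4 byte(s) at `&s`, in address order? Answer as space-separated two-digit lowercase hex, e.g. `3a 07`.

01 c9 81 2b

[31+:1] ver=0 & 0x1 = 0x0; word=0x00000000
[1+:30] id=14991509 & 0x3fffffff = 0xe4c095; word=0x01c9812a
[0+:1] slot=1 & 0x1 = 0x1; word=0x01c9812b
word = 0x01c9812b → big-endian bytes:
  [0]=0x01  [1]=0xc9  [2]=0x81  [3]=0x2b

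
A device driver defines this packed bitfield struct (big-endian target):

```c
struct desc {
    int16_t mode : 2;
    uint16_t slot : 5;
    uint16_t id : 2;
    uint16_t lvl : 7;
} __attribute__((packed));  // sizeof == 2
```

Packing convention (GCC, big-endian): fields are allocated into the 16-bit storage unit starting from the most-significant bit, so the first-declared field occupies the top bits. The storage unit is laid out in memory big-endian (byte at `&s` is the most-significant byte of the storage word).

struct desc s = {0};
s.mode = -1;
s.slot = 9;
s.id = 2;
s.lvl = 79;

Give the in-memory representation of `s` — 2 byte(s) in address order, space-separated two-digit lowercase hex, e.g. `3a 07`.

d3 4f

mode:2 = -1 → 0x3 << 14 → word 0xc000
slot:5 = 9 → 0x9 << 9 → word 0xd200
id:2 = 2 → 0x2 << 7 → word 0xd300
lvl:7 = 79 → 0x4f << 0 → word 0xd34f
word = 0xd34f → big-endian bytes:
  [0]=0xd3  [1]=0x4f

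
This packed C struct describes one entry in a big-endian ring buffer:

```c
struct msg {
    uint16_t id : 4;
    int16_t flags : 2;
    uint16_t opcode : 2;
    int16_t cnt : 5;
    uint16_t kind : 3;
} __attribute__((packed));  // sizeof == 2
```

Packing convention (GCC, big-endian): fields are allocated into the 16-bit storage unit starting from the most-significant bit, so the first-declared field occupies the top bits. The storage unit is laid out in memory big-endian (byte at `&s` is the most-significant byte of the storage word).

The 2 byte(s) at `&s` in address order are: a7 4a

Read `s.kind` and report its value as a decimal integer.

2

[0]=0xa7 [1]=0x4a (big-endian) → word 0xa74a
id:4 @ bit 12 → (0xa74a>>12)&0xf = 0xa
flags:2 @ bit 10 → (0xa74a>>10)&0x3 = 0x1
opcode:2 @ bit 8 → (0xa74a>>8)&0x3 = 0x3
cnt:5 @ bit 3 → (0xa74a>>3)&0x1f = 0x9
kind:3 @ bit 0 → (0xa74a>>0)&0x7 = 0x2  ←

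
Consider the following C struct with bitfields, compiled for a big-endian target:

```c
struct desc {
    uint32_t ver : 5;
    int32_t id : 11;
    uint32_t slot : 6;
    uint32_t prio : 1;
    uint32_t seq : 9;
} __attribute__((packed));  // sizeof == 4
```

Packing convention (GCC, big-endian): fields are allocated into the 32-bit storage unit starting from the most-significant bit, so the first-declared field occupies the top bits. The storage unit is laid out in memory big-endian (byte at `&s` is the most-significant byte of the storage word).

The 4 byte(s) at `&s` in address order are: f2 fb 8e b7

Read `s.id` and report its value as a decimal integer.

763

[0]=0xf2 [1]=0xfb [2]=0x8e [3]=0xb7 (big-endian) → word 0xf2fb8eb7
ver [27+:5] = (word>>27) & 0x1f = 30
id [16+:11] = (word>>16) & 0x7ff = 763  ←
slot [10+:6] = (word>>10) & 0x3f = 35
prio [9+:1] = (word>>9) & 0x1 = 1
seq [0+:9] = (word>>0) & 0x1ff = 183
id signed 11b, MSB=0: value = 763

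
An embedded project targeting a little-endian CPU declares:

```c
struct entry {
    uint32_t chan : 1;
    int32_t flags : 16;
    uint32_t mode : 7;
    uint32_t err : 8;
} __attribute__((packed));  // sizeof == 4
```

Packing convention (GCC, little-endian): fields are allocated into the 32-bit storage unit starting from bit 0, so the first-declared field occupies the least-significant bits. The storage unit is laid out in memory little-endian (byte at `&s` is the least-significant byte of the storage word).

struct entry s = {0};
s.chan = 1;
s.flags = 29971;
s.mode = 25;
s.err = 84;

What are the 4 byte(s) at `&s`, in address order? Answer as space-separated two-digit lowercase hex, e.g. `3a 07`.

chan (1b) val=1 bits=0x1 at bit 0: 0x00000001
flags (16b) val=29971 bits=0x7513 at bit 1: 0x0000ea27
mode (7b) val=25 bits=0x19 at bit 17: 0x0032ea27
err (8b) val=84 bits=0x54 at bit 24: 0x5432ea27
word = 0x5432ea27 → little-endian bytes:
  [0]=0x27  [1]=0xea  [2]=0x32  [3]=0x54

27 ea 32 54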